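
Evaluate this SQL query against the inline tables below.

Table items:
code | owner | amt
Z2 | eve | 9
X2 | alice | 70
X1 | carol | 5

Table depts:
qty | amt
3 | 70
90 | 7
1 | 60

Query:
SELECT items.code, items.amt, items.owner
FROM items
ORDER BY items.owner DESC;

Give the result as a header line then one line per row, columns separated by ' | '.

== RESULT ==
items.code | items.amt | items.owner
Z2 | 9 | eve
X1 | 5 | carol
X2 | 70 | alice

Derivation:
After SELECT (3 rows):
items.code | items.amt | items.owner
Z2 | 9 | eve
X2 | 70 | alice
X1 | 5 | carol
After ORDER BY (3 rows):
items.code | items.amt | items.owner
Z2 | 9 | eve
X1 | 5 | carol
X2 | 70 | alice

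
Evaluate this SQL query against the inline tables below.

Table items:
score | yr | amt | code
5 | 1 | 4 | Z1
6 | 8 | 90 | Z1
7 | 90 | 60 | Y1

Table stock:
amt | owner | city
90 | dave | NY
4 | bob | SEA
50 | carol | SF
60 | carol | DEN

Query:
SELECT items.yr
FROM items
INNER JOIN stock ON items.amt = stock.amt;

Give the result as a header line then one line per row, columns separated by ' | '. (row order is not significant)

After JOIN stock (3 rows):
items.score | items.yr | items.amt | items.code | stock.amt | stock.owner | stock.city
5 | 1 | 4 | Z1 | 4 | bob | SEA
6 | 8 | 90 | Z1 | 90 | dave | NY
7 | 90 | 60 | Y1 | 60 | carol | DEN
After SELECT (3 rows):
items.yr
1
8
90

== RESULT ==
items.yr
1
8
90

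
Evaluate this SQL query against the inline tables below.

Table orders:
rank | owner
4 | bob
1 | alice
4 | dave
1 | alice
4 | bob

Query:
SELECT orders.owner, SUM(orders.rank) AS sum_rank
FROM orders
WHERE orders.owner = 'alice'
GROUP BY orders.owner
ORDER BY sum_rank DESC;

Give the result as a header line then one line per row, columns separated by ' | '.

After WHERE (2 rows):
orders.rank | orders.owner
1 | alice
1 | alice
After GROUP BY (1 rows):
orders.owner | sum_rank
alice | 2
After ORDER BY (1 rows):
orders.owner | sum_rank
alice | 2

== RESULT ==
orders.owner | sum_rank
alice | 2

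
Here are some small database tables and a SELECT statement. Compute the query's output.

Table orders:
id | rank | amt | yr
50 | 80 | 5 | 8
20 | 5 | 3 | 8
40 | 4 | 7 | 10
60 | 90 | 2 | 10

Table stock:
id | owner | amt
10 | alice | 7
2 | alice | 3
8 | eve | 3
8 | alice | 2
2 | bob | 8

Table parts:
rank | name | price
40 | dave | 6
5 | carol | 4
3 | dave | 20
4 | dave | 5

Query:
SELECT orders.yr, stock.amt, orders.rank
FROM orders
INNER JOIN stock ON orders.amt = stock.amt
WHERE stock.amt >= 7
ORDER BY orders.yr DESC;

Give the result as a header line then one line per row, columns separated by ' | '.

After JOIN stock (4 rows):
orders.id | orders.rank | orders.amt | orders.yr | stock.id | stock.owner | stock.amt
20 | 5 | 3 | 8 | 2 | alice | 3
20 | 5 | 3 | 8 | 8 | eve | 3
40 | 4 | 7 | 10 | 10 | alice | 7
60 | 90 | 2 | 10 | 8 | alice | 2
After WHERE (1 rows):
orders.id | orders.rank | orders.amt | orders.yr | stock.id | stock.owner | stock.amt
40 | 4 | 7 | 10 | 10 | alice | 7
After SELECT (1 rows):
orders.yr | stock.amt | orders.rank
10 | 7 | 4
After ORDER BY (1 rows):
orders.yr | stock.amt | orders.rank
10 | 7 | 4

== RESULT ==
orders.yr | stock.amt | orders.rank
10 | 7 | 4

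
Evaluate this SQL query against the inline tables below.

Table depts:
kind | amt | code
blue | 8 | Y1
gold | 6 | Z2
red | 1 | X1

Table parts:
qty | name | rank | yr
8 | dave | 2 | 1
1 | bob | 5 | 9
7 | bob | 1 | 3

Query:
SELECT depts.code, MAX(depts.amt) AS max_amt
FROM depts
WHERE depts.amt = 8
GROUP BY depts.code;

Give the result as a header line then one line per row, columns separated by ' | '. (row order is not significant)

== RESULT ==
depts.code | max_amt
Y1 | 8

Derivation:
After WHERE (1 rows):
depts.kind | depts.amt | depts.code
blue | 8 | Y1
After GROUP BY (1 rows):
depts.code | max_amt
Y1 | 8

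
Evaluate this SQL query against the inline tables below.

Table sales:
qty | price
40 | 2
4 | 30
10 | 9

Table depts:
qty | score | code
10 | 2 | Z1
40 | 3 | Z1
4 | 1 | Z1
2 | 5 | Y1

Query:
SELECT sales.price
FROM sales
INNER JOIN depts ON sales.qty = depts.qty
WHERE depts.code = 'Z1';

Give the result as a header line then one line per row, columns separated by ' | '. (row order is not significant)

After JOIN depts (3 rows):
sales.qty | sales.price | depts.qty | depts.score | depts.code
40 | 2 | 40 | 3 | Z1
4 | 30 | 4 | 1 | Z1
10 | 9 | 10 | 2 | Z1
After WHERE (3 rows):
sales.qty | sales.price | depts.qty | depts.score | depts.code
40 | 2 | 40 | 3 | Z1
4 | 30 | 4 | 1 | Z1
10 | 9 | 10 | 2 | Z1
After SELECT (3 rows):
sales.price
2
30
9

== RESULT ==
sales.price
2
30
9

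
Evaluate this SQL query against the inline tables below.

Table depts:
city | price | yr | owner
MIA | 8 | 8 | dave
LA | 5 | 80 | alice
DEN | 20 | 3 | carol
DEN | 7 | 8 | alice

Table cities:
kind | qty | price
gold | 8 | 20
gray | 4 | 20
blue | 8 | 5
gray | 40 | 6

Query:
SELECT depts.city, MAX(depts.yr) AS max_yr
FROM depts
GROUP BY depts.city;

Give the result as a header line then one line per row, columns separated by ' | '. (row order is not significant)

== RESULT ==
depts.city | max_yr
MIA | 8
LA | 80
DEN | 8

Derivation:
After GROUP BY (3 rows):
depts.city | max_yr
MIA | 8
LA | 80
DEN | 8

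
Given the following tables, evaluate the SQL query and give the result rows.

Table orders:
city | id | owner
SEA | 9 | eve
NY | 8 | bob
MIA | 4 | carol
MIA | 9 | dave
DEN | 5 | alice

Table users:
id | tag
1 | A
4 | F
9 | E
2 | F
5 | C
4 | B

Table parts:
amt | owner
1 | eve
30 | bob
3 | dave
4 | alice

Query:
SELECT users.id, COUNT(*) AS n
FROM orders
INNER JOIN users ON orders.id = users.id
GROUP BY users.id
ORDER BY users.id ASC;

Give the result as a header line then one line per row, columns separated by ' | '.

After JOIN users (5 rows):
orders.city | orders.id | orders.owner | users.id | users.tag
SEA | 9 | eve | 9 | E
MIA | 4 | carol | 4 | F
MIA | 4 | carol | 4 | B
MIA | 9 | dave | 9 | E
DEN | 5 | alice | 5 | C
After GROUP BY (3 rows):
users.id | n
9 | 2
4 | 2
5 | 1
After ORDER BY (3 rows):
users.id | n
4 | 2
5 | 1
9 | 2

== RESULT ==
users.id | n
4 | 2
5 | 1
9 | 2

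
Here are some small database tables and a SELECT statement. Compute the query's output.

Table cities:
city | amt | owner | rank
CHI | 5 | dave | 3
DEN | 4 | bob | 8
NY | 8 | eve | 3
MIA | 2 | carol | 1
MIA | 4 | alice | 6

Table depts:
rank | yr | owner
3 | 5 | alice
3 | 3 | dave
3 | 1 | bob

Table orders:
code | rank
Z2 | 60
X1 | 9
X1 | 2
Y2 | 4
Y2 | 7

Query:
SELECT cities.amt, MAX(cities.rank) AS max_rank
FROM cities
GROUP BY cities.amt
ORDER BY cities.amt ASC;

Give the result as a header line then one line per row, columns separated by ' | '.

After GROUP BY (4 rows):
cities.amt | max_rank
5 | 3
4 | 8
8 | 3
2 | 1
After ORDER BY (4 rows):
cities.amt | max_rank
2 | 1
4 | 8
5 | 3
8 | 3

== RESULT ==
cities.amt | max_rank
2 | 1
4 | 8
5 | 3
8 | 3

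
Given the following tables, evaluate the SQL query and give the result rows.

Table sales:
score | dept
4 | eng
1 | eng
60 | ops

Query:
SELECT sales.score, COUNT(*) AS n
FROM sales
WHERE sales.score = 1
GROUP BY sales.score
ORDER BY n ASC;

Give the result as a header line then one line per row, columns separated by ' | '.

== RESULT ==
sales.score | n
1 | 1

Derivation:
After WHERE (1 rows):
sales.score | sales.dept
1 | eng
After GROUP BY (1 rows):
sales.score | n
1 | 1
After ORDER BY (1 rows):
sales.score | n
1 | 1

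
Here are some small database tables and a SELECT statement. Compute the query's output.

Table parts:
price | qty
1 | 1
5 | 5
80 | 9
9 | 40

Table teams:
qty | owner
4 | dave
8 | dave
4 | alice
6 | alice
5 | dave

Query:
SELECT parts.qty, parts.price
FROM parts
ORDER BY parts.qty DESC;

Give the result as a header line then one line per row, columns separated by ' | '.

After SELECT (4 rows):
parts.qty | parts.price
1 | 1
5 | 5
9 | 80
40 | 9
After ORDER BY (4 rows):
parts.qty | parts.price
40 | 9
9 | 80
5 | 5
1 | 1

== RESULT ==
parts.qty | parts.price
40 | 9
9 | 80
5 | 5
1 | 1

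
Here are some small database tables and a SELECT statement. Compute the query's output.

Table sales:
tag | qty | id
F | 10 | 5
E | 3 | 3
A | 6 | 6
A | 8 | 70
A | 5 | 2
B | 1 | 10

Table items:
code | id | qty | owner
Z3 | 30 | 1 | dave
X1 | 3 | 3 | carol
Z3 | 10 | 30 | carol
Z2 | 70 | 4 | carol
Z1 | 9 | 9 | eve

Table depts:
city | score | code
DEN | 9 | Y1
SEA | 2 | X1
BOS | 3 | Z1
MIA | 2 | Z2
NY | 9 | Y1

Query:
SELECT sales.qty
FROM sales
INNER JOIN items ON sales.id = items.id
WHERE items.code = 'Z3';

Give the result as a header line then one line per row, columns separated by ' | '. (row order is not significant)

== RESULT ==
sales.qty
1

Derivation:
After JOIN items (3 rows):
sales.tag | sales.qty | sales.id | items.code | items.id | items.qty | items.owner
E | 3 | 3 | X1 | 3 | 3 | carol
A | 8 | 70 | Z2 | 70 | 4 | carol
B | 1 | 10 | Z3 | 10 | 30 | carol
After WHERE (1 rows):
sales.tag | sales.qty | sales.id | items.code | items.id | items.qty | items.owner
B | 1 | 10 | Z3 | 10 | 30 | carol
After SELECT (1 rows):
sales.qty
1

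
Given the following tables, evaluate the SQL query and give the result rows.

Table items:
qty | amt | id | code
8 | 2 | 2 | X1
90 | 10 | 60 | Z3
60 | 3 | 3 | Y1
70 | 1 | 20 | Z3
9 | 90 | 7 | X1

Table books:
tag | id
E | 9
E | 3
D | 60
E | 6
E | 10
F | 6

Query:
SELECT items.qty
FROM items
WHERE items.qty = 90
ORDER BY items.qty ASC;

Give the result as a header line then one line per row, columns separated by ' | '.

After WHERE (1 rows):
items.qty | items.amt | items.id | items.code
90 | 10 | 60 | Z3
After SELECT (1 rows):
items.qty
90
After ORDER BY (1 rows):
items.qty
90

== RESULT ==
items.qty
90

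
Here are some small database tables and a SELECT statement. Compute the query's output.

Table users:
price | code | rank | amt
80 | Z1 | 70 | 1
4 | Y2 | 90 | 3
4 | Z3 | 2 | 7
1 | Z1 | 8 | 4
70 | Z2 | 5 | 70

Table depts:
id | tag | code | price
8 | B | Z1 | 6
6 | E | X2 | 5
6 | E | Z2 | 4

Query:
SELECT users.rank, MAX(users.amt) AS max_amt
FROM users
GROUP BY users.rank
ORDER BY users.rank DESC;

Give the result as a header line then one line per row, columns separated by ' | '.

After GROUP BY (5 rows):
users.rank | max_amt
70 | 1
90 | 3
2 | 7
8 | 4
5 | 70
After ORDER BY (5 rows):
users.rank | max_amt
90 | 3
70 | 1
8 | 4
5 | 70
2 | 7

== RESULT ==
users.rank | max_amt
90 | 3
70 | 1
8 | 4
5 | 70
2 | 7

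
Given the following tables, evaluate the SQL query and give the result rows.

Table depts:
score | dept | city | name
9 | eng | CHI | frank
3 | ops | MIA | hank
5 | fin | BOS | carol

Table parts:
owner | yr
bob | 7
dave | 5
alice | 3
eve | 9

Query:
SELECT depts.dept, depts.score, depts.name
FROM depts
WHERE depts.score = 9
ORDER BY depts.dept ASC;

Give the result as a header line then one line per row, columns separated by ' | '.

== RESULT ==
depts.dept | depts.score | depts.name
eng | 9 | frank

Derivation:
After WHERE (1 rows):
depts.score | depts.dept | depts.city | depts.name
9 | eng | CHI | frank
After SELECT (1 rows):
depts.dept | depts.score | depts.name
eng | 9 | frank
After ORDER BY (1 rows):
depts.dept | depts.score | depts.name
eng | 9 | frank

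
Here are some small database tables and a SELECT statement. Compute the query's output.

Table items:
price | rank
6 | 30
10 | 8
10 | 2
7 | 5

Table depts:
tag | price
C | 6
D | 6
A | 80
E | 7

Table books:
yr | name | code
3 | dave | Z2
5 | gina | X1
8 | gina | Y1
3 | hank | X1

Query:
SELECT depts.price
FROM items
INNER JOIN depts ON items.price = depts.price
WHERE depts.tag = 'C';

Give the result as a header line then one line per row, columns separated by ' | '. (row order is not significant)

After JOIN depts (3 rows):
items.price | items.rank | depts.tag | depts.price
6 | 30 | C | 6
6 | 30 | D | 6
7 | 5 | E | 7
After WHERE (1 rows):
items.price | items.rank | depts.tag | depts.price
6 | 30 | C | 6
After SELECT (1 rows):
depts.price
6

== RESULT ==
depts.price
6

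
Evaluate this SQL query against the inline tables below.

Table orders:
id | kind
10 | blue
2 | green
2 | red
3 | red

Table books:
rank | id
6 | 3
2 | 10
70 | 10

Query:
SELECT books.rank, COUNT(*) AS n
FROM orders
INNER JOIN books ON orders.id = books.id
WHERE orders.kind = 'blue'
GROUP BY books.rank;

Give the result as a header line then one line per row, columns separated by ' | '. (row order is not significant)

After JOIN books (3 rows):
orders.id | orders.kind | books.rank | books.id
10 | blue | 2 | 10
10 | blue | 70 | 10
3 | red | 6 | 3
After WHERE (2 rows):
orders.id | orders.kind | books.rank | books.id
10 | blue | 2 | 10
10 | blue | 70 | 10
After GROUP BY (2 rows):
books.rank | n
2 | 1
70 | 1

== RESULT ==
books.rank | n
2 | 1
70 | 1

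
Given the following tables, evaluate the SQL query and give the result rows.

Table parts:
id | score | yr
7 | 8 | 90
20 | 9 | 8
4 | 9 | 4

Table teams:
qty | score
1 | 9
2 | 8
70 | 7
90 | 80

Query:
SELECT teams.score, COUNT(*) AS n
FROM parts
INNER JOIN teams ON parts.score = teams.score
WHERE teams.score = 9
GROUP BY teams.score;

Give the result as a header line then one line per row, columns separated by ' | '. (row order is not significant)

After JOIN teams (3 rows):
parts.id | parts.score | parts.yr | teams.qty | teams.score
7 | 8 | 90 | 2 | 8
20 | 9 | 8 | 1 | 9
4 | 9 | 4 | 1 | 9
After WHERE (2 rows):
parts.id | parts.score | parts.yr | teams.qty | teams.score
20 | 9 | 8 | 1 | 9
4 | 9 | 4 | 1 | 9
After GROUP BY (1 rows):
teams.score | n
9 | 2

== RESULT ==
teams.score | n
9 | 2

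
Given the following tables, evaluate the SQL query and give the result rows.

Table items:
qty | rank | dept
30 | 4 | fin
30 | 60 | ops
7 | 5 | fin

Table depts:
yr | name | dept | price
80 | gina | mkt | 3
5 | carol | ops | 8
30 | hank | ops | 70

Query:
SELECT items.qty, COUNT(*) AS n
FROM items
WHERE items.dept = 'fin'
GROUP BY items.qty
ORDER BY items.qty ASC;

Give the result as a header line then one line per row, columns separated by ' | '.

== RESULT ==
items.qty | n
7 | 1
30 | 1

Derivation:
After WHERE (2 rows):
items.qty | items.rank | items.dept
30 | 4 | fin
7 | 5 | fin
After GROUP BY (2 rows):
items.qty | n
30 | 1
7 | 1
After ORDER BY (2 rows):
items.qty | n
7 | 1
30 | 1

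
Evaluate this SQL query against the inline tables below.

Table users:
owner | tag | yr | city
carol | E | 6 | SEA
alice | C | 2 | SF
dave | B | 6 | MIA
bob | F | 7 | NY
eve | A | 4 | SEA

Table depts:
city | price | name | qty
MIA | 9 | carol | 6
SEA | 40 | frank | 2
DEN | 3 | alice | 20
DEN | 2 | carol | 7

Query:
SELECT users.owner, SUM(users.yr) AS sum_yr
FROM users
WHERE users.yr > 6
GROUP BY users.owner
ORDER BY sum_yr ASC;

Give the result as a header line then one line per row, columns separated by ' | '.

After WHERE (1 rows):
users.owner | users.tag | users.yr | users.city
bob | F | 7 | NY
After GROUP BY (1 rows):
users.owner | sum_yr
bob | 7
After ORDER BY (1 rows):
users.owner | sum_yr
bob | 7

== RESULT ==
users.owner | sum_yr
bob | 7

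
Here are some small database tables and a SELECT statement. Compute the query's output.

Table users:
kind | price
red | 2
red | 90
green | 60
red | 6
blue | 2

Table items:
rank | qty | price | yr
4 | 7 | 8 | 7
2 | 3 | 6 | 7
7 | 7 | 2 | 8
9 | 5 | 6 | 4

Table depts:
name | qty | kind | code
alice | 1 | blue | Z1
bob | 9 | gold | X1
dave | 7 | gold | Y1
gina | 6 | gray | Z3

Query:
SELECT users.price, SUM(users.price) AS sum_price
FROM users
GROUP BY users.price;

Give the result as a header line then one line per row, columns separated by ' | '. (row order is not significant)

== RESULT ==
users.price | sum_price
2 | 4
90 | 90
60 | 60
6 | 6

Derivation:
After GROUP BY (4 rows):
users.price | sum_price
2 | 4
90 | 90
60 | 60
6 | 6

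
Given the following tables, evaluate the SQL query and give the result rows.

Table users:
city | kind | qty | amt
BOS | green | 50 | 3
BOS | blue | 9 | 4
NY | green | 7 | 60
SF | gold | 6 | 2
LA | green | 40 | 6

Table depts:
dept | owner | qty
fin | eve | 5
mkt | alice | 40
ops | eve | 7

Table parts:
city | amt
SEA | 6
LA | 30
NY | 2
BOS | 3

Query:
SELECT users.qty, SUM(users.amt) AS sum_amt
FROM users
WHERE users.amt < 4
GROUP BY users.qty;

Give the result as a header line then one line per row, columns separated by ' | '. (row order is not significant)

== RESULT ==
users.qty | sum_amt
50 | 3
6 | 2

Derivation:
After WHERE (2 rows):
users.city | users.kind | users.qty | users.amt
BOS | green | 50 | 3
SF | gold | 6 | 2
After GROUP BY (2 rows):
users.qty | sum_amt
50 | 3
6 | 2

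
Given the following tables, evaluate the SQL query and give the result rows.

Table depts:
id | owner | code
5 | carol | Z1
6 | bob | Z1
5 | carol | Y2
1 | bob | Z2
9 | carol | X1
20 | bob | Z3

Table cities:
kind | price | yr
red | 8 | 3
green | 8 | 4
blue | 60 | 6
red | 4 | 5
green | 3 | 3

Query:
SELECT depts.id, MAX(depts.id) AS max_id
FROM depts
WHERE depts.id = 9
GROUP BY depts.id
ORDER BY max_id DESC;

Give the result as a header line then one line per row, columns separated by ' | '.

After WHERE (1 rows):
depts.id | depts.owner | depts.code
9 | carol | X1
After GROUP BY (1 rows):
depts.id | max_id
9 | 9
After ORDER BY (1 rows):
depts.id | max_id
9 | 9

== RESULT ==
depts.id | max_id
9 | 9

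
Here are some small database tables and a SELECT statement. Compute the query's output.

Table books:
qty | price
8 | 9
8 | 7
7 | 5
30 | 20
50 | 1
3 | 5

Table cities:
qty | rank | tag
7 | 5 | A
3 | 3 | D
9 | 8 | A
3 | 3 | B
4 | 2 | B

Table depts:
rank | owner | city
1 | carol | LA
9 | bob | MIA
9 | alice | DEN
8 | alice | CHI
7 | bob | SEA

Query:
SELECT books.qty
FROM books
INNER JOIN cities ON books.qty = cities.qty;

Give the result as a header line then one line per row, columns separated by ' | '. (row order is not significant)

After JOIN cities (3 rows):
books.qty | books.price | cities.qty | cities.rank | cities.tag
7 | 5 | 7 | 5 | A
3 | 5 | 3 | 3 | D
3 | 5 | 3 | 3 | B
After SELECT (3 rows):
books.qty
7
3
3

== RESULT ==
books.qty
7
3
3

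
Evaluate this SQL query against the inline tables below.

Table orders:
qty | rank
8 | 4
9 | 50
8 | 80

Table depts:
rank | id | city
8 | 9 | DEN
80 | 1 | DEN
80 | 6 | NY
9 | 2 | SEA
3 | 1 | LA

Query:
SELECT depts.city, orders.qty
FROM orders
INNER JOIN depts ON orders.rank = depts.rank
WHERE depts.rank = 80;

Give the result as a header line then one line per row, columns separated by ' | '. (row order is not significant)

== RESULT ==
depts.city | orders.qty
DEN | 8
NY | 8

Derivation:
After JOIN depts (2 rows):
orders.qty | orders.rank | depts.rank | depts.id | depts.city
8 | 80 | 80 | 1 | DEN
8 | 80 | 80 | 6 | NY
After WHERE (2 rows):
orders.qty | orders.rank | depts.rank | depts.id | depts.city
8 | 80 | 80 | 1 | DEN
8 | 80 | 80 | 6 | NY
After SELECT (2 rows):
depts.city | orders.qty
DEN | 8
NY | 8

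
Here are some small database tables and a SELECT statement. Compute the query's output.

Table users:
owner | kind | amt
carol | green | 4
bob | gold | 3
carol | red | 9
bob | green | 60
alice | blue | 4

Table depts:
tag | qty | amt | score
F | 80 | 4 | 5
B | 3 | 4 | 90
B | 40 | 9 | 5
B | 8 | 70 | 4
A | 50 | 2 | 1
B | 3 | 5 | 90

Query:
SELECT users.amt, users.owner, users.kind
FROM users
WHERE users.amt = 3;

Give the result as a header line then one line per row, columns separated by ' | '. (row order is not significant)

After WHERE (1 rows):
users.owner | users.kind | users.amt
bob | gold | 3
After SELECT (1 rows):
users.amt | users.owner | users.kind
3 | bob | gold

== RESULT ==
users.amt | users.owner | users.kind
3 | bob | gold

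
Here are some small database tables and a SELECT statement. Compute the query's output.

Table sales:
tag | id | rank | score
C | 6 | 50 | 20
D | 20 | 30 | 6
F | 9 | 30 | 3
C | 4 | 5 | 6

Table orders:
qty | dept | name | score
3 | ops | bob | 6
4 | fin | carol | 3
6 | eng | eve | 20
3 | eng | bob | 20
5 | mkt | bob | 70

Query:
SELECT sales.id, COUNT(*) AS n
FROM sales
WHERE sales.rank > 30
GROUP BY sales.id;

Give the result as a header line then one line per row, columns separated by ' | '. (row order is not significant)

After WHERE (1 rows):
sales.tag | sales.id | sales.rank | sales.score
C | 6 | 50 | 20
After GROUP BY (1 rows):
sales.id | n
6 | 1

== RESULT ==
sales.id | n
6 | 1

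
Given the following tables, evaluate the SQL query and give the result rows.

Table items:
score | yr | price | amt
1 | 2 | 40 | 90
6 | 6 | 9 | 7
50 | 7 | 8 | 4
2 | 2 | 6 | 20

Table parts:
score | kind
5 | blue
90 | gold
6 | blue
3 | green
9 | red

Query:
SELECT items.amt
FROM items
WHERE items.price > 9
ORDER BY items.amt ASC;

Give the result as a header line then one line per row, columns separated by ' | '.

After WHERE (1 rows):
items.score | items.yr | items.price | items.amt
1 | 2 | 40 | 90
After SELECT (1 rows):
items.amt
90
After ORDER BY (1 rows):
items.amt
90

== RESULT ==
items.amt
90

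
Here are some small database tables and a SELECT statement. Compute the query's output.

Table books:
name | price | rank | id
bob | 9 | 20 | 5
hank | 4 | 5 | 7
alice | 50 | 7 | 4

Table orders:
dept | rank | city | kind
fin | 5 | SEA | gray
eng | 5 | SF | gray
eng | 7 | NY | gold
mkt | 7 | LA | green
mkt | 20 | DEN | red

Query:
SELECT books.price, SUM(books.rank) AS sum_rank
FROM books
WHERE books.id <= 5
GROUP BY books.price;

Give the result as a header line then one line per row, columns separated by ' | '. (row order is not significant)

== RESULT ==
books.price | sum_rank
9 | 20
50 | 7

Derivation:
After WHERE (2 rows):
books.name | books.price | books.rank | books.id
bob | 9 | 20 | 5
alice | 50 | 7 | 4
After GROUP BY (2 rows):
books.price | sum_rank
9 | 20
50 | 7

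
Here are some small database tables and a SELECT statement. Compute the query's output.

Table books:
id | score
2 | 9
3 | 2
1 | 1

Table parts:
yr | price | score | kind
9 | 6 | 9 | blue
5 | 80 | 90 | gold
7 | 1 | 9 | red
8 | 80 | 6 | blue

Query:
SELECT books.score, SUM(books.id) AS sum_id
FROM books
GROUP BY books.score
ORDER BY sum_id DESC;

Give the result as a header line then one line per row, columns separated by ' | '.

== RESULT ==
books.score | sum_id
2 | 3
9 | 2
1 | 1

Derivation:
After GROUP BY (3 rows):
books.score | sum_id
9 | 2
2 | 3
1 | 1
After ORDER BY (3 rows):
books.score | sum_id
2 | 3
9 | 2
1 | 1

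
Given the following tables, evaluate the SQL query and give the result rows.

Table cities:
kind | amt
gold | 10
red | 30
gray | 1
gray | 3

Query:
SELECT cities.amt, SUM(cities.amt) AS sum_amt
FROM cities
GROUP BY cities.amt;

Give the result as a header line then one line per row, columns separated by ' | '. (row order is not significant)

== RESULT ==
cities.amt | sum_amt
10 | 10
30 | 30
1 | 1
3 | 3

Derivation:
After GROUP BY (4 rows):
cities.amt | sum_amt
10 | 10
30 | 30
1 | 1
3 | 3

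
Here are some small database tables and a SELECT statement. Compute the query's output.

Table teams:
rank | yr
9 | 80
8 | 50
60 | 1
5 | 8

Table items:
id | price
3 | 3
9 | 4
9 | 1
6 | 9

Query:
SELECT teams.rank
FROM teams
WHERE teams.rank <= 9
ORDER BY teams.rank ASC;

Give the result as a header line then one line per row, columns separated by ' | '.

After WHERE (3 rows):
teams.rank | teams.yr
9 | 80
8 | 50
5 | 8
After SELECT (3 rows):
teams.rank
9
8
5
After ORDER BY (3 rows):
teams.rank
5
8
9

== RESULT ==
teams.rank
5
8
9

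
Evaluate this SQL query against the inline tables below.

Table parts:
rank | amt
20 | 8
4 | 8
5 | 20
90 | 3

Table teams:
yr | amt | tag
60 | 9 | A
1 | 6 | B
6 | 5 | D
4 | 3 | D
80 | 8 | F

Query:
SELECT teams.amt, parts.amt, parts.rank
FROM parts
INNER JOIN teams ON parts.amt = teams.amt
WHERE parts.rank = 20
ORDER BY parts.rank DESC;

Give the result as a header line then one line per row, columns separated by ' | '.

== RESULT ==
teams.amt | parts.amt | parts.rank
8 | 8 | 20

Derivation:
After JOIN teams (3 rows):
parts.rank | parts.amt | teams.yr | teams.amt | teams.tag
20 | 8 | 80 | 8 | F
4 | 8 | 80 | 8 | F
90 | 3 | 4 | 3 | D
After WHERE (1 rows):
parts.rank | parts.amt | teams.yr | teams.amt | teams.tag
20 | 8 | 80 | 8 | F
After SELECT (1 rows):
teams.amt | parts.amt | parts.rank
8 | 8 | 20
After ORDER BY (1 rows):
teams.amt | parts.amt | parts.rank
8 | 8 | 20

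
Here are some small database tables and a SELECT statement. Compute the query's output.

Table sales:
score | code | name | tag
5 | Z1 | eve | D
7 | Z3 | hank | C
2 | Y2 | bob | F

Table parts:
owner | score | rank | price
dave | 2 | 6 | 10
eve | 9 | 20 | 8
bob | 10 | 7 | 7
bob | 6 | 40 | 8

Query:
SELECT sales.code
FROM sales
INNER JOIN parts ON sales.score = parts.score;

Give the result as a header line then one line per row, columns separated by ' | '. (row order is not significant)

After JOIN parts (1 rows):
sales.score | sales.code | sales.name | sales.tag | parts.owner | parts.score | parts.rank | parts.price
2 | Y2 | bob | F | dave | 2 | 6 | 10
After SELECT (1 rows):
sales.code
Y2

== RESULT ==
sales.code
Y2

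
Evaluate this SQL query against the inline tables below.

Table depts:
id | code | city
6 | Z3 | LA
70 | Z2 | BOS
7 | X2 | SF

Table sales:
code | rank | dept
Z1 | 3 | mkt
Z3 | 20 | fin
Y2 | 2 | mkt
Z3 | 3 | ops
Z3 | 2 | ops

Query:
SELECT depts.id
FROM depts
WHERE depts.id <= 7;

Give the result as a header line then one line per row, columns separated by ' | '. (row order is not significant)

After WHERE (2 rows):
depts.id | depts.code | depts.city
6 | Z3 | LA
7 | X2 | SF
After SELECT (2 rows):
depts.id
6
7

== RESULT ==
depts.id
6
7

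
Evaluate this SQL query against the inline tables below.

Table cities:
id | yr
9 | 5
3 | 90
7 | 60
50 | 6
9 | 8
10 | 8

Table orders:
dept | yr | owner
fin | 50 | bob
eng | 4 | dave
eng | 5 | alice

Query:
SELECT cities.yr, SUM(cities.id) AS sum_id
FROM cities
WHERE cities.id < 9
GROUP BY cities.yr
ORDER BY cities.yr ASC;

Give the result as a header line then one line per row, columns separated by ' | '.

== RESULT ==
cities.yr | sum_id
60 | 7
90 | 3

Derivation:
After WHERE (2 rows):
cities.id | cities.yr
3 | 90
7 | 60
After GROUP BY (2 rows):
cities.yr | sum_id
90 | 3
60 | 7
After ORDER BY (2 rows):
cities.yr | sum_id
60 | 7
90 | 3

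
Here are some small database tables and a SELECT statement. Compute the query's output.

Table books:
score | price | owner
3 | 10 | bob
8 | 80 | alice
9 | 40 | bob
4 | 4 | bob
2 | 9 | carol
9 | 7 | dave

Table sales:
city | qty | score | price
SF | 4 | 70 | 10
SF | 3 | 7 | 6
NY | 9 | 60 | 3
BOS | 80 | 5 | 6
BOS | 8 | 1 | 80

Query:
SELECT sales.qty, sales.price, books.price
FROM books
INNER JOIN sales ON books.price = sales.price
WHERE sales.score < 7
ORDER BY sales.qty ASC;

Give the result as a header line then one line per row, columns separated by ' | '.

== RESULT ==
sales.qty | sales.price | books.price
8 | 80 | 80

Derivation:
After JOIN sales (2 rows):
books.score | books.price | books.owner | sales.city | sales.qty | sales.score | sales.price
3 | 10 | bob | SF | 4 | 70 | 10
8 | 80 | alice | BOS | 8 | 1 | 80
After WHERE (1 rows):
books.score | books.price | books.owner | sales.city | sales.qty | sales.score | sales.price
8 | 80 | alice | BOS | 8 | 1 | 80
After SELECT (1 rows):
sales.qty | sales.price | books.price
8 | 80 | 80
After ORDER BY (1 rows):
sales.qty | sales.price | books.price
8 | 80 | 80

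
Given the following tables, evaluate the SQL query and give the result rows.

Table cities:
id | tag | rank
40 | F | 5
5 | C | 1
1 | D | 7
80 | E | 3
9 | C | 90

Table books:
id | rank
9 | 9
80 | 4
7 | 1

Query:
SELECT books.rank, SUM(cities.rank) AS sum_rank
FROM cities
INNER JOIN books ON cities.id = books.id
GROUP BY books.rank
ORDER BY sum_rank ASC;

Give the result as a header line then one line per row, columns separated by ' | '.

== RESULT ==
books.rank | sum_rank
4 | 3
9 | 90

Derivation:
After JOIN books (2 rows):
cities.id | cities.tag | cities.rank | books.id | books.rank
80 | E | 3 | 80 | 4
9 | C | 90 | 9 | 9
After GROUP BY (2 rows):
books.rank | sum_rank
4 | 3
9 | 90
After ORDER BY (2 rows):
books.rank | sum_rank
4 | 3
9 | 90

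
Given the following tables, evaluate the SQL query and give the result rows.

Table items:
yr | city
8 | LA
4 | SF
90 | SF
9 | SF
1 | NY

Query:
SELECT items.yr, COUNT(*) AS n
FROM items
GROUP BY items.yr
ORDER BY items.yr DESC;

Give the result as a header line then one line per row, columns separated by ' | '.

After GROUP BY (5 rows):
items.yr | n
8 | 1
4 | 1
90 | 1
9 | 1
1 | 1
After ORDER BY (5 rows):
items.yr | n
90 | 1
9 | 1
8 | 1
4 | 1
1 | 1

== RESULT ==
items.yr | n
90 | 1
9 | 1
8 | 1
4 | 1
1 | 1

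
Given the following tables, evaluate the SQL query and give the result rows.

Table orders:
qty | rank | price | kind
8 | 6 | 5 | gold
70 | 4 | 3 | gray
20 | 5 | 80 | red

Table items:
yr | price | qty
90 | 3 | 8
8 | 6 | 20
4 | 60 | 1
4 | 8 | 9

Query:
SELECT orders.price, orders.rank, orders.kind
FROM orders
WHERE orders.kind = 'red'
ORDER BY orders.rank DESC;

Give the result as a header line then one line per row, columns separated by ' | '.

After WHERE (1 rows):
orders.qty | orders.rank | orders.price | orders.kind
20 | 5 | 80 | red
After SELECT (1 rows):
orders.price | orders.rank | orders.kind
80 | 5 | red
After ORDER BY (1 rows):
orders.price | orders.rank | orders.kind
80 | 5 | red

== RESULT ==
orders.price | orders.rank | orders.kind
80 | 5 | red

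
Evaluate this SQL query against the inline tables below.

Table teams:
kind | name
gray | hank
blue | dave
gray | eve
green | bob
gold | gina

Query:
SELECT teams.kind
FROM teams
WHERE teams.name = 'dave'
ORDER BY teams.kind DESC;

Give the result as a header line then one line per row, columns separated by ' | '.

After WHERE (1 rows):
teams.kind | teams.name
blue | dave
After SELECT (1 rows):
teams.kind
blue
After ORDER BY (1 rows):
teams.kind
blue

== RESULT ==
teams.kind
blue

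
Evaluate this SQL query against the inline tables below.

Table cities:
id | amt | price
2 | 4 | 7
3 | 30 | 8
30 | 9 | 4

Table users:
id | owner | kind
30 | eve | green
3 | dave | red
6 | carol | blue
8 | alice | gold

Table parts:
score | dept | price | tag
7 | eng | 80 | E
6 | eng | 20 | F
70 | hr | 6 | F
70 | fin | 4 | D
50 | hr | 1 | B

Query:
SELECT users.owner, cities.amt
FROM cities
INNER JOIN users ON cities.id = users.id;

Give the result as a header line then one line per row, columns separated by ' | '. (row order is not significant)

== RESULT ==
users.owner | cities.amt
dave | 30
eve | 9

Derivation:
After JOIN users (2 rows):
cities.id | cities.amt | cities.price | users.id | users.owner | users.kind
3 | 30 | 8 | 3 | dave | red
30 | 9 | 4 | 30 | eve | green
After SELECT (2 rows):
users.owner | cities.amt
dave | 30
eve | 9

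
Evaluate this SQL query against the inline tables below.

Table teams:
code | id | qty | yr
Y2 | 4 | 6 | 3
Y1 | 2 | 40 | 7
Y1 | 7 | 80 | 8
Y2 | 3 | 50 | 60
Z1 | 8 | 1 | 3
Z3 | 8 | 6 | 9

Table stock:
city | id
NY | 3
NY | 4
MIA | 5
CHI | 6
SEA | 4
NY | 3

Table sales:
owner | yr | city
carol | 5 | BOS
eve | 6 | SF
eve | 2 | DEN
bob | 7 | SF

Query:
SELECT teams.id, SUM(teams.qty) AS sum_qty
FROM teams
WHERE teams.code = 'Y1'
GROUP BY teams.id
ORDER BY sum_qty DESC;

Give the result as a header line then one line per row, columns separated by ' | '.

== RESULT ==
teams.id | sum_qty
7 | 80
2 | 40

Derivation:
After WHERE (2 rows):
teams.code | teams.id | teams.qty | teams.yr
Y1 | 2 | 40 | 7
Y1 | 7 | 80 | 8
After GROUP BY (2 rows):
teams.id | sum_qty
2 | 40
7 | 80
After ORDER BY (2 rows):
teams.id | sum_qty
7 | 80
2 | 40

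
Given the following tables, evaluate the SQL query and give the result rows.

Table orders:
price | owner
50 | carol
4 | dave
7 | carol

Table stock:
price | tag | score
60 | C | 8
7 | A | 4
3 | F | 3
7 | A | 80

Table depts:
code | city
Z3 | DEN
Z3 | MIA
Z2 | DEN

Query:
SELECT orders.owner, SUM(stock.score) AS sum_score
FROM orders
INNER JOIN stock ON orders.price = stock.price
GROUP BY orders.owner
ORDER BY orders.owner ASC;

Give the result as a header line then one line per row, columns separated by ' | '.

== RESULT ==
orders.owner | sum_score
carol | 84

Derivation:
After JOIN stock (2 rows):
orders.price | orders.owner | stock.price | stock.tag | stock.score
7 | carol | 7 | A | 4
7 | carol | 7 | A | 80
After GROUP BY (1 rows):
orders.owner | sum_score
carol | 84
After ORDER BY (1 rows):
orders.owner | sum_score
carol | 84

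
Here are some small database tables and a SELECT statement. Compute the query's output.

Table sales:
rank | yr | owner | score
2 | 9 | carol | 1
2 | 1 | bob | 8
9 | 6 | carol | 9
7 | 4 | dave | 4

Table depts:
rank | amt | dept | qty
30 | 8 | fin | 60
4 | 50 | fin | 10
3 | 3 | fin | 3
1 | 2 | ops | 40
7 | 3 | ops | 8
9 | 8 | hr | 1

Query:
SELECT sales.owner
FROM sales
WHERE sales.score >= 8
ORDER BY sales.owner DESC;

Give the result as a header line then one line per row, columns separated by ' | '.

== RESULT ==
sales.owner
carol
bob

Derivation:
After WHERE (2 rows):
sales.rank | sales.yr | sales.owner | sales.score
2 | 1 | bob | 8
9 | 6 | carol | 9
After SELECT (2 rows):
sales.owner
bob
carol
After ORDER BY (2 rows):
sales.owner
carol
bob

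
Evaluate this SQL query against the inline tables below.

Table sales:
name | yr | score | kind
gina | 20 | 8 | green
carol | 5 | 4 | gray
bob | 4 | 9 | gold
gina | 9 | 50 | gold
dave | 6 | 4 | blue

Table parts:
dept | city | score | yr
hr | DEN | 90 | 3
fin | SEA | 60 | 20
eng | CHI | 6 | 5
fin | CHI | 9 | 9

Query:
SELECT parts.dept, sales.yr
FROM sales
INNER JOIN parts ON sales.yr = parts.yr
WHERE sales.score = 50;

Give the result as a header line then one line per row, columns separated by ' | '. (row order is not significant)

== RESULT ==
parts.dept | sales.yr
fin | 9

Derivation:
After JOIN parts (3 rows):
sales.name | sales.yr | sales.score | sales.kind | parts.dept | parts.city | parts.score | parts.yr
gina | 20 | 8 | green | fin | SEA | 60 | 20
carol | 5 | 4 | gray | eng | CHI | 6 | 5
gina | 9 | 50 | gold | fin | CHI | 9 | 9
After WHERE (1 rows):
sales.name | sales.yr | sales.score | sales.kind | parts.dept | parts.city | parts.score | parts.yr
gina | 9 | 50 | gold | fin | CHI | 9 | 9
After SELECT (1 rows):
parts.dept | sales.yr
fin | 9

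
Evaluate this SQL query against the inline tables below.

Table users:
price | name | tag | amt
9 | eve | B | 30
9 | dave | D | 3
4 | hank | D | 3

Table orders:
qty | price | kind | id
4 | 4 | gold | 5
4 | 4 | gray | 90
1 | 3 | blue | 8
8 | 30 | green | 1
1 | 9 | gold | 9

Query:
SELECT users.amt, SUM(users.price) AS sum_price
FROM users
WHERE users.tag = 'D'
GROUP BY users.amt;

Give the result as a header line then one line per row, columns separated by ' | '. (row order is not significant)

== RESULT ==
users.amt | sum_price
3 | 13

Derivation:
After WHERE (2 rows):
users.price | users.name | users.tag | users.amt
9 | dave | D | 3
4 | hank | D | 3
After GROUP BY (1 rows):
users.amt | sum_price
3 | 13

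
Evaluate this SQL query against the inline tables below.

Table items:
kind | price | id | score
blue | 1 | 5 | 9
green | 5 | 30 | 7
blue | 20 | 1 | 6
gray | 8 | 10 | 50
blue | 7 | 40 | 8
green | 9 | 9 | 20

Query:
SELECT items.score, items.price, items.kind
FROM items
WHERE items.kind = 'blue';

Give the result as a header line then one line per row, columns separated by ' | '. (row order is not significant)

After WHERE (3 rows):
items.kind | items.price | items.id | items.score
blue | 1 | 5 | 9
blue | 20 | 1 | 6
blue | 7 | 40 | 8
After SELECT (3 rows):
items.score | items.price | items.kind
9 | 1 | blue
6 | 20 | blue
8 | 7 | blue

== RESULT ==
items.score | items.price | items.kind
9 | 1 | blue
6 | 20 | blue
8 | 7 | blue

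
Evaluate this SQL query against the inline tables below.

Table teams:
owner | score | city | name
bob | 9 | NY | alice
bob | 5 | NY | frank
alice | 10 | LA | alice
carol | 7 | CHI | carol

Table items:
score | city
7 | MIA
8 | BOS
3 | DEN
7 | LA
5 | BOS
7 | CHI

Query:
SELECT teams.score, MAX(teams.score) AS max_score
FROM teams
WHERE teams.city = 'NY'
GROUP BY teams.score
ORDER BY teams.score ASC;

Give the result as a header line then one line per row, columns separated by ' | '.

== RESULT ==
teams.score | max_score
5 | 5
9 | 9

Derivation:
After WHERE (2 rows):
teams.owner | teams.score | teams.city | teams.name
bob | 9 | NY | alice
bob | 5 | NY | frank
After GROUP BY (2 rows):
teams.score | max_score
9 | 9
5 | 5
After ORDER BY (2 rows):
teams.score | max_score
5 | 5
9 | 9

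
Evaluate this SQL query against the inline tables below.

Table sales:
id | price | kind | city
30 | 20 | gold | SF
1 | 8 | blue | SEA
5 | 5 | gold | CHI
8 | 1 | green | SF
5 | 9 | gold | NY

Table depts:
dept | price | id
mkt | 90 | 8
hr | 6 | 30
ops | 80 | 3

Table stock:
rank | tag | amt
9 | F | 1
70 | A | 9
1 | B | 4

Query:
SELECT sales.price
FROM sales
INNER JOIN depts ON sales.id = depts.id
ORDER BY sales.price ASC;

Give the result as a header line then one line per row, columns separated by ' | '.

After JOIN depts (2 rows):
sales.id | sales.price | sales.kind | sales.city | depts.dept | depts.price | depts.id
30 | 20 | gold | SF | hr | 6 | 30
8 | 1 | green | SF | mkt | 90 | 8
After SELECT (2 rows):
sales.price
20
1
After ORDER BY (2 rows):
sales.price
1
20

== RESULT ==
sales.price
1
20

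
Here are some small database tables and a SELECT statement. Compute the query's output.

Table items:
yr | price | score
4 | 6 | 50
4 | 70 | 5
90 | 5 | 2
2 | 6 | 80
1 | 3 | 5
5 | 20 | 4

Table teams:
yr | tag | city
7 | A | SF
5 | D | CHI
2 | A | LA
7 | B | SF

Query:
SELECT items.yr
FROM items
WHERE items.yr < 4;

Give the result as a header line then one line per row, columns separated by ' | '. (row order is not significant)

After WHERE (2 rows):
items.yr | items.price | items.score
2 | 6 | 80
1 | 3 | 5
After SELECT (2 rows):
items.yr
2
1

== RESULT ==
items.yr
2
1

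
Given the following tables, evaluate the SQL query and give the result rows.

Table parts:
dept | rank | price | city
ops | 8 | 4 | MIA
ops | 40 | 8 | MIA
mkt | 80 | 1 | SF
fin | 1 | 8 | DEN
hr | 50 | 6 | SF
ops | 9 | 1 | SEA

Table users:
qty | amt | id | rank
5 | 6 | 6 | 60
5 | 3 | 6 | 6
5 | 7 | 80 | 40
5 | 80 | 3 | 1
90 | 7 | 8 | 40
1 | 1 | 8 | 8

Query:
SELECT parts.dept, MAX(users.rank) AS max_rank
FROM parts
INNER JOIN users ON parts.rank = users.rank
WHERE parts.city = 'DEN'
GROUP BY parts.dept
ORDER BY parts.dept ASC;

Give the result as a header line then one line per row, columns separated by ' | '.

== RESULT ==
parts.dept | max_rank
fin | 1

Derivation:
After JOIN users (4 rows):
parts.dept | parts.rank | parts.price | parts.city | users.qty | users.amt | users.id | users.rank
ops | 8 | 4 | MIA | 1 | 1 | 8 | 8
ops | 40 | 8 | MIA | 5 | 7 | 80 | 40
ops | 40 | 8 | MIA | 90 | 7 | 8 | 40
fin | 1 | 8 | DEN | 5 | 80 | 3 | 1
After WHERE (1 rows):
parts.dept | parts.rank | parts.price | parts.city | users.qty | users.amt | users.id | users.rank
fin | 1 | 8 | DEN | 5 | 80 | 3 | 1
After GROUP BY (1 rows):
parts.dept | max_rank
fin | 1
After ORDER BY (1 rows):
parts.dept | max_rank
fin | 1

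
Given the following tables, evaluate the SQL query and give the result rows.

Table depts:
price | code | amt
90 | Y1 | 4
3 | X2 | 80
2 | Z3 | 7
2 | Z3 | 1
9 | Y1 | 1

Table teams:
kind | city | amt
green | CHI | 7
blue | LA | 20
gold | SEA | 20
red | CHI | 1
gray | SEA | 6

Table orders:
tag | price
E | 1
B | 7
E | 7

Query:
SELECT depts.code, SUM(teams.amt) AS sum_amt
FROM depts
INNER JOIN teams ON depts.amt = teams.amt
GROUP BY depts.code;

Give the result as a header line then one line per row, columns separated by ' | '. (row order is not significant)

== RESULT ==
depts.code | sum_amt
Z3 | 8
Y1 | 1

Derivation:
After JOIN teams (3 rows):
depts.price | depts.code | depts.amt | teams.kind | teams.city | teams.amt
2 | Z3 | 7 | green | CHI | 7
2 | Z3 | 1 | red | CHI | 1
9 | Y1 | 1 | red | CHI | 1
After GROUP BY (2 rows):
depts.code | sum_amt
Z3 | 8
Y1 | 1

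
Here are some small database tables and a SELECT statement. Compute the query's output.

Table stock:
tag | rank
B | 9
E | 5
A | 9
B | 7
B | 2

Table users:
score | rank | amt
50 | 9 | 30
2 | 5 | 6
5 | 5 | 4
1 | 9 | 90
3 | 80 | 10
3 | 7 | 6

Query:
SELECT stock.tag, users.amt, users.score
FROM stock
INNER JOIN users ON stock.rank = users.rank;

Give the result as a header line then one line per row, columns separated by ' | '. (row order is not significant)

== RESULT ==
stock.tag | users.amt | users.score
B | 30 | 50
B | 90 | 1
E | 6 | 2
E | 4 | 5
A | 30 | 50
A | 90 | 1
B | 6 | 3

Derivation:
After JOIN users (7 rows):
stock.tag | stock.rank | users.score | users.rank | users.amt
B | 9 | 50 | 9 | 30
B | 9 | 1 | 9 | 90
E | 5 | 2 | 5 | 6
E | 5 | 5 | 5 | 4
A | 9 | 50 | 9 | 30
A | 9 | 1 | 9 | 90
B | 7 | 3 | 7 | 6
After SELECT (7 rows):
stock.tag | users.amt | users.score
B | 30 | 50
B | 90 | 1
E | 6 | 2
E | 4 | 5
A | 30 | 50
A | 90 | 1
B | 6 | 3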